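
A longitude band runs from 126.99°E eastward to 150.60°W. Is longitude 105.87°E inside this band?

No

Band width going east from +126.99° to -150.60°: ((-150.60 − 126.99) mod 360) = 82.41°.
Offset of +105.87° east of the west edge: ((105.87 − 126.99) mod 360) = 338.88°.
338.88° > 82.41° ⇒ outside.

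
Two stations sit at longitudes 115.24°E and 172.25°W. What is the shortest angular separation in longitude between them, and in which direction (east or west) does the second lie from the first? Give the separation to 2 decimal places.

Raw difference: -172.25 − 115.24 = -287.49°.
Normalise into (−180°, 180°]: -287.49° + 360° = 72.51°.
Positive ⇒ the second point lies to the east; separation 72.51°.

72.51° east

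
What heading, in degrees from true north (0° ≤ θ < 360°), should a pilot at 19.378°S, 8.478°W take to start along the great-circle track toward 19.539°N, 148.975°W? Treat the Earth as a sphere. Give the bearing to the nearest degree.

Δλ = -148.975 − -8.478 = -140.497°.
θ = atan2( sin Δλ · cos φ₂ , cos φ₁ · sin φ₂ − sin φ₁ · cos φ₂ · cos Δλ )
  = atan2(-0.59949, 0.07423) = -82.941° → normalised to [0°, 360°): 277.059°.

277°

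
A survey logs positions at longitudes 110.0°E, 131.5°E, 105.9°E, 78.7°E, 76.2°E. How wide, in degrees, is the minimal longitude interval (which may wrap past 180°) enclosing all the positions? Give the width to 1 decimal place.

Sort the longitudes: +76.2°, +78.7°, +105.9°, +110.0°, +131.5°.
Eastward gaps between consecutive values (wrapping around): 2.5°, 27.2°, 4.1°, 21.5°, 304.7°.
Largest gap = 304.7° ⇒ minimal covering band is its complement: 360° − 304.7° = 55.3°.
Band runs from +76.2° eastward to +131.5°.

55.3°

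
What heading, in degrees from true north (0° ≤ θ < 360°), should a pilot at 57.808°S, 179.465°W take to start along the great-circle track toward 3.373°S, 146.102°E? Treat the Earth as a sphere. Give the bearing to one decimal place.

Δλ = 146.102 − -179.465 = 325.567°; wrapped into (−180°, 180°]: -34.433°.
θ = atan2( sin Δλ · cos φ₂ , cos φ₁ · sin φ₂ − sin φ₁ · cos φ₂ · cos Δλ )
  = atan2(-0.56446, 0.66544) = -40.307° → normalised to [0°, 360°): 319.693°.

319.7°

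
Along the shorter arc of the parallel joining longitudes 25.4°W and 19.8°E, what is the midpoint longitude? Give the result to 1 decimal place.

2.8°W

Signed shortest Δλ from -25.4° to +19.8° is +45.2°.
Midpoint longitude = -25.4° + (+45.2°)/2 = -25.4° + 22.6° = -2.8°.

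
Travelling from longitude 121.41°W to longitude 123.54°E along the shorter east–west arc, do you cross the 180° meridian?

Yes

Naïve |123.54 − -121.41| = 244.95° > 180°, so the shorter arc goes the other way round — across 180°.
Signed shortest Δλ = ((123.54 − -121.41 + 180) mod 360) − 180 = -115.05°.
Going west by 115.05° from -121.41° passes through 180° before reaching +123.54°.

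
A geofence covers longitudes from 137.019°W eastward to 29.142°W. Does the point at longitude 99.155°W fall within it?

Band width going east from -137.019° to -29.142°: ((-29.142 − -137.019) mod 360) = 107.877°.
Offset of -99.155° east of the west edge: ((-99.155 − -137.019) mod 360) = 37.864°.
37.864° ≤ 107.877° ⇒ inside.

Yes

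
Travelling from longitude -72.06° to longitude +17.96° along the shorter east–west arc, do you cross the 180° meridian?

Signed shortest Δλ = ((17.96 − -72.06 + 180) mod 360) − 180 = 90.02°.
Going east by 90.02° from -72.06° reaches +17.96° without touching 180°.

No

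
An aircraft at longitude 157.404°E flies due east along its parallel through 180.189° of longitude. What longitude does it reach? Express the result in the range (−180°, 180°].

Start at +157.404°; shift +180.189° → +337.593°.
+337.593° lies outside (−180°, 180°]; subtract 360° → -22.407°.

22.407°W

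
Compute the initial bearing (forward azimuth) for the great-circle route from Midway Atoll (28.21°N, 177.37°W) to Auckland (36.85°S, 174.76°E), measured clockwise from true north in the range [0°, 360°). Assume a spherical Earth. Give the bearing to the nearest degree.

187°

Δλ = 174.76 − -177.37 = 352.13°; wrapped into (−180°, 180°]: -7.87°.
θ = atan2( sin Δλ · cos φ₂ , cos φ₁ · sin φ₂ − sin φ₁ · cos φ₂ · cos Δλ )
  = atan2(-0.10957, -0.90319) = -173.083° → normalised to [0°, 360°): 186.917°.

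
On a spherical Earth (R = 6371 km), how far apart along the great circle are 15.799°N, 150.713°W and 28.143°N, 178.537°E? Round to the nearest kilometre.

Δλ = 178.537 − -150.713 = 329.250°; wrapped into (−180°, 180°]: -30.750°.
Δφ = 28.143 − 15.799 = 12.344°.
a = sin²(Δφ/2) + cos φ₁ · cos φ₂ · sin²(Δλ/2) = 0.071203.
c = 2·atan2(√a, √(1−a)) = 0.54022 rad → d = 6371·c ≈ 3441.77 km.

3442 km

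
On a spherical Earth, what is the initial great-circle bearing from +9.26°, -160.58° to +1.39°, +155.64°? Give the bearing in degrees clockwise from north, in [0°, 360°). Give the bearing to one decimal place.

Δλ = 155.64 − -160.58 = 316.22°; wrapped into (−180°, 180°]: -43.78°.
θ = atan2( sin Δλ · cos φ₂ , cos φ₁ · sin φ₂ − sin φ₁ · cos φ₂ · cos Δλ )
  = atan2(-0.69169, -0.09221) = -97.593° → normalised to [0°, 360°): 262.407°.

262.4°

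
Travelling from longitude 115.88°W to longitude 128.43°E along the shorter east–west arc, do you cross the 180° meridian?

Naïve |128.43 − -115.88| = 244.31° > 180°, so the shorter arc goes the other way round — across 180°.
Signed shortest Δλ = ((128.43 − -115.88 + 180) mod 360) − 180 = -115.69°.
Going west by 115.69° from -115.88° passes through 180° before reaching +128.43°.

Yes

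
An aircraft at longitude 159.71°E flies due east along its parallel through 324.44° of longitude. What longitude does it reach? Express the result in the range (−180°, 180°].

Start at +159.71°; shift +324.44° → +484.15°.
+484.15° lies outside (−180°, 180°]; subtract 360° → +124.15°.

124.15°E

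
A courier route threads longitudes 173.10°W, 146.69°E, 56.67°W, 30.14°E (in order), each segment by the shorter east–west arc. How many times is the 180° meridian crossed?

2

Leg 1: -173.10° → +146.69°, shortest Δλ = -40.21° (west) — crosses 180°.
Leg 2: +146.69° → -56.67°, shortest Δλ = 156.64° (east) — crosses 180°.
Leg 3: -56.67° → +30.14°, shortest Δλ = 86.81° (east) — does not cross 180°.
Total crossings: 2.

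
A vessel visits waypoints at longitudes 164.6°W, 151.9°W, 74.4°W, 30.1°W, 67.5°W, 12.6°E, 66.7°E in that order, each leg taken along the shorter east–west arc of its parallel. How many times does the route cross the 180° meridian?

Leg 1: -164.6° → -151.9°, shortest Δλ = 12.7° (east) — does not cross 180°.
Leg 2: -151.9° → -74.4°, shortest Δλ = 77.5° (east) — does not cross 180°.
Leg 3: -74.4° → -30.1°, shortest Δλ = 44.3° (east) — does not cross 180°.
Leg 4: -30.1° → -67.5°, shortest Δλ = -37.4° (west) — does not cross 180°.
Leg 5: -67.5° → +12.6°, shortest Δλ = 80.1° (east) — does not cross 180°.
Leg 6: +12.6° → +66.7°, shortest Δλ = 54.1° (east) — does not cross 180°.
Total crossings: 0.

0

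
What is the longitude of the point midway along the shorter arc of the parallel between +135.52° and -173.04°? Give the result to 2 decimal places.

+161.24°

Signed shortest Δλ from +135.52° to -173.04° is +51.44°.
Midpoint longitude = +135.52° + (+51.44°)/2 = +135.52° + 25.72° = +161.24°.
(The naïve average (+135.52 + -173.04)/2 = -18.76° is on the wrong side of the globe.)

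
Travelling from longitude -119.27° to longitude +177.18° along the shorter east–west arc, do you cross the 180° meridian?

Naïve |177.18 − -119.27| = 296.45° > 180°, so the shorter arc goes the other way round — across 180°.
Signed shortest Δλ = ((177.18 − -119.27 + 180) mod 360) − 180 = -63.55°.
Going west by 63.55° from -119.27° passes through 180° before reaching +177.18°.

Yes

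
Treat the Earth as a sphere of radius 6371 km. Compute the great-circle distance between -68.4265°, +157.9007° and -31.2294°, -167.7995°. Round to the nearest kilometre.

Δλ = -167.7995 − 157.9007 = -325.7002°; wrapped into (−180°, 180°]: 34.2998°.
Δφ = -31.2294 − -68.4265 = 37.1971°.
a = sin²(Δφ/2) + cos φ₁ · cos φ₂ · sin²(Δλ/2) = 0.129058.
c = 2·atan2(√a, √(1−a)) = 0.73492 rad → d = 6371·c ≈ 4682.18 km.

4682 km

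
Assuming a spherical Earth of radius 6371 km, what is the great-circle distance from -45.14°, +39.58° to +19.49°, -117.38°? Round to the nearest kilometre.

Δλ = -117.38 − 39.58 = -156.96°.
Δφ = 19.49 − -45.14 = 64.63°.
a = sin²(Δφ/2) + cos φ₁ · cos φ₂ · sin²(Δλ/2) = 0.924206.
c = 2·atan2(√a, √(1−a)) = 2.58378 rad → d = 6371·c ≈ 16461.23 km.

16461 km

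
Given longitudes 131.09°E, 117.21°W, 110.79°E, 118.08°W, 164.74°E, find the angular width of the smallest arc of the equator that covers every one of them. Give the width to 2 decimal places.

132.00°

Sort the longitudes: -118.08°, -117.21°, +110.79°, +131.09°, +164.74°.
Eastward gaps between consecutive values (wrapping around): 0.87°, 228.00°, 20.30°, 33.65°, 77.18°.
Largest gap = 228.00° ⇒ minimal covering band is its complement: 360° − 228.00° = 132.00°.
Band runs from +110.79° eastward to -117.21°, crossing the antimeridian.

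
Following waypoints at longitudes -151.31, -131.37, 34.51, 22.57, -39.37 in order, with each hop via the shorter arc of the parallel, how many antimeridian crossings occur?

0

Leg 1: -151.31° → -131.37°, shortest Δλ = 19.94° (east) — does not cross 180°.
Leg 2: -131.37° → +34.51°, shortest Δλ = 165.88° (east) — does not cross 180°.
Leg 3: +34.51° → +22.57°, shortest Δλ = -11.94° (west) — does not cross 180°.
Leg 4: +22.57° → -39.37°, shortest Δλ = -61.94° (west) — does not cross 180°.
Total crossings: 0.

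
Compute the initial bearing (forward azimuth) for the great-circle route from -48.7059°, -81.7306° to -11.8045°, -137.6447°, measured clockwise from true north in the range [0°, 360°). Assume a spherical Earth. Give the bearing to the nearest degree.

Δλ = -137.6447 − -81.7306 = -55.9141°.
θ = atan2( sin Δλ · cos φ₂ , cos φ₁ · sin φ₂ − sin φ₁ · cos φ₂ · cos Δλ )
  = atan2(-0.81068, 0.27717) = -71.125° → normalised to [0°, 360°): 288.875°.

289°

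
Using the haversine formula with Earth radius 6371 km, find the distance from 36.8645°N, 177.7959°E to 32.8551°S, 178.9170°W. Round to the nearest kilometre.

Δλ = -178.9170 − 177.7959 = -356.7129°; wrapped into (−180°, 180°]: 3.2871°.
Δφ = -32.8551 − 36.8645 = -69.7196°.
a = sin²(Δφ/2) + cos φ₁ · cos φ₂ · sin²(Δλ/2) = 0.327245.
c = 2·atan2(√a, √(1−a)) = 1.21802 rad → d = 6371·c ≈ 7759.97 km.

7760 km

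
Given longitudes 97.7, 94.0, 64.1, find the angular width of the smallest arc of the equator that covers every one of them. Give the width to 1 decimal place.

Sort the longitudes: +64.1°, +94.0°, +97.7°.
Eastward gaps between consecutive values (wrapping around): 29.9°, 3.7°, 326.4°.
Largest gap = 326.4° ⇒ minimal covering band is its complement: 360° − 326.4° = 33.6°.
Band runs from +64.1° eastward to +97.7°.

33.6°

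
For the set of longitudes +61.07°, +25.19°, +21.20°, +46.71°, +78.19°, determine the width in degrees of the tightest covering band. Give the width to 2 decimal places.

Sort the longitudes: +21.20°, +25.19°, +46.71°, +61.07°, +78.19°.
Eastward gaps between consecutive values (wrapping around): 3.99°, 21.52°, 14.36°, 17.12°, 303.01°.
Largest gap = 303.01° ⇒ minimal covering band is its complement: 360° − 303.01° = 56.99°.
Band runs from +21.20° eastward to +78.19°.

56.99°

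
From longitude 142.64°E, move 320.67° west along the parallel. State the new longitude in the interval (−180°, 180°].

Start at +142.64°; shift −320.67° → -178.03°.
-178.03° already lies in (−180°, 180°].

178.03°W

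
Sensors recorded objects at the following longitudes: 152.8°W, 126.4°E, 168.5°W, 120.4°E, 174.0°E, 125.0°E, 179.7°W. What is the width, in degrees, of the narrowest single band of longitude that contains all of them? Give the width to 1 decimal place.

86.8°

Sort the longitudes: -179.7°, -168.5°, -152.8°, +120.4°, +125.0°, +126.4°, +174.0°.
Eastward gaps between consecutive values (wrapping around): 11.2°, 15.7°, 273.2°, 4.6°, 1.4°, 47.6°, 6.3°.
Largest gap = 273.2° ⇒ minimal covering band is its complement: 360° − 273.2° = 86.8°.
Band runs from +120.4° eastward to -152.8°, crossing the antimeridian.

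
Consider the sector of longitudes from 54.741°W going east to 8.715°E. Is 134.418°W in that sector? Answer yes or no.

No

Band width going east from -54.741° to +8.715°: ((8.715 − -54.741) mod 360) = 63.456°.
Offset of -134.418° east of the west edge: ((-134.418 − -54.741) mod 360) = 280.323°.
280.323° > 63.456° ⇒ outside.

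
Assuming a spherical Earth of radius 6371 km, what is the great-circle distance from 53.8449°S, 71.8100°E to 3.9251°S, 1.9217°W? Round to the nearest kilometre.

8593 km

Δλ = -1.9217 − 71.8100 = -73.7317°.
Δφ = -3.9251 − -53.8449 = 49.9198°.
a = sin²(Δφ/2) + cos φ₁ · cos φ₂ · sin²(Δλ/2) = 0.389923.
c = 2·atan2(√a, √(1−a)) = 1.34882 rad → d = 6371·c ≈ 8593.35 km.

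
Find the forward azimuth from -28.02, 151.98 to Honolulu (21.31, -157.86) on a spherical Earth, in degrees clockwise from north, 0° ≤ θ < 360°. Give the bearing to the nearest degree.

Δλ = -157.86 − 151.98 = -309.84°; wrapped into (−180°, 180°]: 50.16°.
θ = atan2( sin Δλ · cos φ₂ , cos φ₁ · sin φ₂ − sin φ₁ · cos φ₂ · cos Δλ )
  = atan2(0.71534, 0.60120) = 49.955° → normalised to [0°, 360°): 49.955°.

50°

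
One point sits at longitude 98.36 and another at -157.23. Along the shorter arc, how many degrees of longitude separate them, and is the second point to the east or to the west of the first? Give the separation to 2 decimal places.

104.41° east

Raw difference: -157.23 − 98.36 = -255.59°.
Normalise into (−180°, 180°]: -255.59° + 360° = 104.41°.
Positive ⇒ the second point lies to the east; separation 104.41°.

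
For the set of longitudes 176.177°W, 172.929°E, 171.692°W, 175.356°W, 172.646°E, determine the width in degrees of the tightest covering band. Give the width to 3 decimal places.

Sort the longitudes: -176.177°, -175.356°, -171.692°, +172.646°, +172.929°.
Eastward gaps between consecutive values (wrapping around): 0.821°, 3.664°, 344.338°, 0.283°, 10.894°.
Largest gap = 344.338° ⇒ minimal covering band is its complement: 360° − 344.338° = 15.662°.
Band runs from +172.646° eastward to -171.692°, crossing the antimeridian.

15.662°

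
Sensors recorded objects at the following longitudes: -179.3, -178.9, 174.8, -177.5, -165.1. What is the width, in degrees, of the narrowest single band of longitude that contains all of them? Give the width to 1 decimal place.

Sort the longitudes: -179.3°, -178.9°, -177.5°, -165.1°, +174.8°.
Eastward gaps between consecutive values (wrapping around): 0.4°, 1.4°, 12.4°, 339.9°, 5.9°.
Largest gap = 339.9° ⇒ minimal covering band is its complement: 360° − 339.9° = 20.1°.
Band runs from +174.8° eastward to -165.1°, crossing the antimeridian.

20.1°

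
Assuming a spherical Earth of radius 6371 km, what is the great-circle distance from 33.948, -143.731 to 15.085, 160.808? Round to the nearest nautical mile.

Δλ = 160.808 − -143.731 = 304.539°; wrapped into (−180°, 180°]: -55.461°.
Δφ = 15.085 − 33.948 = -18.863°.
a = sin²(Δφ/2) + cos φ₁ · cos φ₂ · sin²(Δλ/2) = 0.200274.
c = 2·atan2(√a, √(1−a)) = 0.92798 rad → d = 6371·c ≈ 5912.16 km ≈ 3192.31 nmi.

3192 nmi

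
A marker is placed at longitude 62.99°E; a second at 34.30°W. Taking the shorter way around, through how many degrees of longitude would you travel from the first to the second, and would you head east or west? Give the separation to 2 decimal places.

Raw difference: -34.30 − 62.99 = -97.29°.
Normalise into (−180°, 180°]: -97.29° stays -97.29°.
Negative ⇒ the second point lies to the west; separation 97.29°.

97.29° west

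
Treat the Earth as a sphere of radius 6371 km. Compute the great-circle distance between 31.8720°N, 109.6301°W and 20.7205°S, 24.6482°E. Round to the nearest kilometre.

15328 km

Δλ = 24.6482 − -109.6301 = 134.2783°.
Δφ = -20.7205 − 31.8720 = -52.5925°.
a = sin²(Δφ/2) + cos φ₁ · cos φ₂ · sin²(Δλ/2) = 0.870678.
c = 2·atan2(√a, √(1−a)) = 2.40588 rad → d = 6371·c ≈ 15327.89 km.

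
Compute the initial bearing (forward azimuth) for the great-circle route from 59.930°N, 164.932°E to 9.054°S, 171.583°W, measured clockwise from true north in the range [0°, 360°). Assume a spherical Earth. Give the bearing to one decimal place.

Δλ = -171.583 − 164.932 = -336.515°; wrapped into (−180°, 180°]: 23.485°.
θ = atan2( sin Δλ · cos φ₂ , cos φ₁ · sin φ₂ − sin φ₁ · cos φ₂ · cos Δλ )
  = atan2(0.39354, -0.86269) = 155.478° → normalised to [0°, 360°): 155.478°.

155.5°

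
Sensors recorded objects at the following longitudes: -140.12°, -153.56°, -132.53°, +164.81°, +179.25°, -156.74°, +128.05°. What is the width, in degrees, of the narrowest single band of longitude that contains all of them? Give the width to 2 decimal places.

99.42°

Sort the longitudes: -156.74°, -153.56°, -140.12°, -132.53°, +128.05°, +164.81°, +179.25°.
Eastward gaps between consecutive values (wrapping around): 3.18°, 13.44°, 7.59°, 260.58°, 36.76°, 14.44°, 24.01°.
Largest gap = 260.58° ⇒ minimal covering band is its complement: 360° − 260.58° = 99.42°.
Band runs from +128.05° eastward to -132.53°, crossing the antimeridian.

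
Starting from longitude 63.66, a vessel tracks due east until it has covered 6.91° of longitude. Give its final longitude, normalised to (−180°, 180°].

+70.57°

Start at +63.66°; shift +6.91° → +70.57°.
+70.57° already lies in (−180°, 180°].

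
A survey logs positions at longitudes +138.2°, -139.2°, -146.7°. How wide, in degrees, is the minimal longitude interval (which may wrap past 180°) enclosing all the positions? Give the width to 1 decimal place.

82.6°

Sort the longitudes: -146.7°, -139.2°, +138.2°.
Eastward gaps between consecutive values (wrapping around): 7.5°, 277.4°, 75.1°.
Largest gap = 277.4° ⇒ minimal covering band is its complement: 360° − 277.4° = 82.6°.
Band runs from +138.2° eastward to -139.2°, crossing the antimeridian.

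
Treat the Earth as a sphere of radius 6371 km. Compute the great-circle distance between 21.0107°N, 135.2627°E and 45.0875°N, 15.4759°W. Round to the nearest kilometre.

Δλ = -15.4759 − 135.2627 = -150.7386°.
Δφ = 45.0875 − 21.0107 = 24.0768°.
a = sin²(Δφ/2) + cos φ₁ · cos φ₂ · sin²(Δλ/2) = 0.660535.
c = 2·atan2(√a, √(1−a)) = 1.89766 rad → d = 6371·c ≈ 12089.96 km.

12090 km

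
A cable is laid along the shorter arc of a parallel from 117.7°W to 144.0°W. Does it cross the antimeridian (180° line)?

No

Signed shortest Δλ = ((-144.0 − -117.7 + 180) mod 360) − 180 = -26.3°.
Going west by 26.3° from -117.7° reaches -144.0° without touching 180°.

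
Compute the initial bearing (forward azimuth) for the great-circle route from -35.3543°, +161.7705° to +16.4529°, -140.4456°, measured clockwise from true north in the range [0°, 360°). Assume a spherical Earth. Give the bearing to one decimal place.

57.0°

Δλ = -140.4456 − 161.7705 = -302.2161°; wrapped into (−180°, 180°]: 57.7839°.
θ = atan2( sin Δλ · cos φ₂ , cos φ₁ · sin φ₂ − sin φ₁ · cos φ₂ · cos Δλ )
  = atan2(0.81140, 0.52684) = 57.004° → normalised to [0°, 360°): 57.004°.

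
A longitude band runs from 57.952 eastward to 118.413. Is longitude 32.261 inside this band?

Band width going east from +57.952° to +118.413°: ((118.413 − 57.952) mod 360) = 60.461°.
Offset of +32.261° east of the west edge: ((32.261 − 57.952) mod 360) = 334.309°.
334.309° > 60.461° ⇒ outside.

No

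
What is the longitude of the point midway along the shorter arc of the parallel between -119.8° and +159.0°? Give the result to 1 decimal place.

-160.4°

Signed shortest Δλ from -119.8° to +159.0° is -81.2°.
Midpoint longitude = -119.8° + (-81.2°)/2 = -119.8° − 40.6° = -160.4°.
(The naïve average (-119.8 + +159.0)/2 = 19.6° is on the wrong side of the globe.)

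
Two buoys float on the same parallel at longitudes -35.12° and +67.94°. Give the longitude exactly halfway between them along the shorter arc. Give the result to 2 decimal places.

Signed shortest Δλ from -35.12° to +67.94° is +103.06°.
Midpoint longitude = -35.12° + (+103.06°)/2 = -35.12° + 51.53° = +16.41°.

+16.41°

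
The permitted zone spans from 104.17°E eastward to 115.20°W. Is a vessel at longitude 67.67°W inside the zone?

No

Band width going east from +104.17° to -115.20°: ((-115.20 − 104.17) mod 360) = 140.63°.
Offset of -67.67° east of the west edge: ((-67.67 − 104.17) mod 360) = 188.16°.
188.16° > 140.63° ⇒ outside.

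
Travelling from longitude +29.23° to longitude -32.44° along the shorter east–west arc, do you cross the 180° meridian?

Signed shortest Δλ = ((-32.44 − 29.23 + 180) mod 360) − 180 = -61.67°.
Going west by 61.67° from +29.23° reaches -32.44° without touching 180°.

No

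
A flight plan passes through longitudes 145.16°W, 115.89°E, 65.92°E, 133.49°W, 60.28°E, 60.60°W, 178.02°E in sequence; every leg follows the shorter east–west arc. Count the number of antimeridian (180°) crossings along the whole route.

4

Leg 1: -145.16° → +115.89°, shortest Δλ = -98.95° (west) — crosses 180°.
Leg 2: +115.89° → +65.92°, shortest Δλ = -49.97° (west) — does not cross 180°.
Leg 3: +65.92° → -133.49°, shortest Δλ = 160.59° (east) — crosses 180°.
Leg 4: -133.49° → +60.28°, shortest Δλ = -166.23° (west) — crosses 180°.
Leg 5: +60.28° → -60.60°, shortest Δλ = -120.88° (west) — does not cross 180°.
Leg 6: -60.60° → +178.02°, shortest Δλ = -121.38° (west) — crosses 180°.
Total crossings: 4.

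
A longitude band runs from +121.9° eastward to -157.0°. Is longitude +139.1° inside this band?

Yes

Band width going east from +121.9° to -157.0°: ((-157.0 − 121.9) mod 360) = 81.1°.
Offset of +139.1° east of the west edge: ((139.1 − 121.9) mod 360) = 17.2°.
17.2° ≤ 81.1° ⇒ inside.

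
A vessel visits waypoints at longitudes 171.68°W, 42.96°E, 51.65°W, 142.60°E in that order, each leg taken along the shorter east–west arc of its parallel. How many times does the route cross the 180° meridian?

Leg 1: -171.68° → +42.96°, shortest Δλ = -145.36° (west) — crosses 180°.
Leg 2: +42.96° → -51.65°, shortest Δλ = -94.61° (west) — does not cross 180°.
Leg 3: -51.65° → +142.60°, shortest Δλ = -165.75° (west) — crosses 180°.
Total crossings: 2.

2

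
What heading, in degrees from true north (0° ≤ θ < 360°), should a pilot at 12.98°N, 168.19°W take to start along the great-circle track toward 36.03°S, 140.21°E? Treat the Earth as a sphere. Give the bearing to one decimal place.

Δλ = 140.21 − -168.19 = 308.40°; wrapped into (−180°, 180°]: -51.60°.
θ = atan2( sin Δλ · cos φ₂ , cos φ₁ · sin φ₂ − sin φ₁ · cos φ₂ · cos Δλ )
  = atan2(-0.63378, -0.68601) = -137.266° → normalised to [0°, 360°): 222.734°.

222.7°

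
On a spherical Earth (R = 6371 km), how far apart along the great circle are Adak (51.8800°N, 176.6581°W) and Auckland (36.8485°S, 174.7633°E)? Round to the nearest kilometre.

Δλ = 174.7633 − -176.6581 = 351.4214°; wrapped into (−180°, 180°]: -8.5786°.
Δφ = -36.8485 − 51.8800 = -88.7285°.
a = sin²(Δφ/2) + cos φ₁ · cos φ₂ · sin²(Δλ/2) = 0.491668.
c = 2·atan2(√a, √(1−a)) = 1.55413 rad → d = 6371·c ≈ 9901.38 km.

9901 km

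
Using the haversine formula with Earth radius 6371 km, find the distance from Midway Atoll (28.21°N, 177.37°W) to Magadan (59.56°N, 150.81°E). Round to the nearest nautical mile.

Δλ = 150.81 − -177.37 = 328.18°; wrapped into (−180°, 180°]: -31.82°.
Δφ = 59.56 − 28.21 = 31.35°.
a = sin²(Δφ/2) + cos φ₁ · cos φ₂ · sin²(Δλ/2) = 0.106547.
c = 2·atan2(√a, √(1−a)) = 0.66502 rad → d = 6371·c ≈ 4236.82 km ≈ 2287.70 nmi.

2288 nmi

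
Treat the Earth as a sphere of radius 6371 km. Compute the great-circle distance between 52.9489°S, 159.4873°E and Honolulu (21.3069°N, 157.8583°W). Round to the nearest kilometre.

9223 km

Δλ = -157.8583 − 159.4873 = -317.3456°; wrapped into (−180°, 180°]: 42.6544°.
Δφ = 21.3069 − -52.9489 = 74.2558°.
a = sin²(Δφ/2) + cos φ₁ · cos φ₂ · sin²(Δλ/2) = 0.438579.
c = 2·atan2(√a, √(1−a)) = 1.44764 rad → d = 6371·c ≈ 9222.93 km.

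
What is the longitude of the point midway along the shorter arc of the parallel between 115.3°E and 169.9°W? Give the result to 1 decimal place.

Signed shortest Δλ from +115.3° to -169.9° is +74.8°.
Midpoint longitude = +115.3° + (+74.8°)/2 = +115.3° + 37.4° = +152.7°.
(The naïve average (+115.3 + -169.9)/2 = -27.3° is on the wrong side of the globe.)

152.7°E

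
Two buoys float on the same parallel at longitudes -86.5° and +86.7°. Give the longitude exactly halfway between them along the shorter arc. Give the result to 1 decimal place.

+0.1°

Signed shortest Δλ from -86.5° to +86.7° is +173.2°.
Midpoint longitude = -86.5° + (+173.2°)/2 = -86.5° + 86.6° = +0.1°.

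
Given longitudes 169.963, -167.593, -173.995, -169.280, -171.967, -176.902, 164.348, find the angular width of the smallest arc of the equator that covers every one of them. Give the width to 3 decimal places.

28.059°

Sort the longitudes: -176.902°, -173.995°, -171.967°, -169.280°, -167.593°, +164.348°, +169.963°.
Eastward gaps between consecutive values (wrapping around): 2.907°, 2.028°, 2.687°, 1.687°, 331.941°, 5.615°, 13.135°.
Largest gap = 331.941° ⇒ minimal covering band is its complement: 360° − 331.941° = 28.059°.
Band runs from +164.348° eastward to -167.593°, crossing the antimeridian.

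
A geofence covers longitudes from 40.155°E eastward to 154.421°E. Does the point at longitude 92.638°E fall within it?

Yes

Band width going east from +40.155° to +154.421°: ((154.421 − 40.155) mod 360) = 114.266°.
Offset of +92.638° east of the west edge: ((92.638 − 40.155) mod 360) = 52.483°.
52.483° ≤ 114.266° ⇒ inside.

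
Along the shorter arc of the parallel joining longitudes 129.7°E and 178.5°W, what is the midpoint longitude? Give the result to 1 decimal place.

Signed shortest Δλ from +129.7° to -178.5° is +51.8°.
Midpoint longitude = +129.7° + (+51.8°)/2 = +129.7° + 25.9° = +155.6°.
(The naïve average (+129.7 + -178.5)/2 = -24.4° is on the wrong side of the globe.)

155.6°E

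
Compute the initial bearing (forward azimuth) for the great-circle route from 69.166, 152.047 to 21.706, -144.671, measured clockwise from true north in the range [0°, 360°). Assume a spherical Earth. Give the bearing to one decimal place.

Δλ = -144.671 − 152.047 = -296.718°; wrapped into (−180°, 180°]: 63.282°.
θ = atan2( sin Δλ · cos φ₂ , cos φ₁ · sin φ₂ − sin φ₁ · cos φ₂ · cos Δλ )
  = atan2(0.82989, -0.25887) = 107.324° → normalised to [0°, 360°): 107.324°.

107.3°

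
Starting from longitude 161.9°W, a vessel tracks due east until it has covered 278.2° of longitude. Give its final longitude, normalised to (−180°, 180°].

Start at -161.9°; shift +278.2° → +116.3°.
+116.3° already lies in (−180°, 180°].

116.3°E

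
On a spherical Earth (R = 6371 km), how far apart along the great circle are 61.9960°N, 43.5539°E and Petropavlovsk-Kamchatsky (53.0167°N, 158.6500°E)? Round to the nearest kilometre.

Δλ = 158.6500 − 43.5539 = 115.0961°.
Δφ = 53.0167 − 61.9960 = -8.9793°.
a = sin²(Δφ/2) + cos φ₁ · cos φ₂ · sin²(Δλ/2) = 0.207261.
c = 2·atan2(√a, √(1−a)) = 0.94533 rad → d = 6371·c ≈ 6022.67 km.

6023 km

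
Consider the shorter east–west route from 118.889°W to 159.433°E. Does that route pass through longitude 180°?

Yes

Naïve |159.433 − -118.889| = 278.322° > 180°, so the shorter arc goes the other way round — across 180°.
Signed shortest Δλ = ((159.433 − -118.889 + 180) mod 360) − 180 = -81.678°.
Going west by 81.678° from -118.889° passes through 180° before reaching +159.433°.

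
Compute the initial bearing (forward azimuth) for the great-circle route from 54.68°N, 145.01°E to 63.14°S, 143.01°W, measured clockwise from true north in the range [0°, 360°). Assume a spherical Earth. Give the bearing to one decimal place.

145.7°

Δλ = -143.01 − 145.01 = -288.02°; wrapped into (−180°, 180°]: 71.98°.
θ = atan2( sin Δλ · cos φ₂ , cos φ₁ · sin φ₂ − sin φ₁ · cos φ₂ · cos Δλ )
  = atan2(0.42965, -0.62981) = 145.699° → normalised to [0°, 360°): 145.699°.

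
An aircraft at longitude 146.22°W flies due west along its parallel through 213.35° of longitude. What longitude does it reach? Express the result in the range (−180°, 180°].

Start at -146.22°; shift −213.35° → -359.57°.
-359.57° lies outside (−180°, 180°]; add 360° → +0.43°.

0.43°E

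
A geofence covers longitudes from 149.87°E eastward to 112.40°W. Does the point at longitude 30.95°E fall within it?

No

Band width going east from +149.87° to -112.40°: ((-112.40 − 149.87) mod 360) = 97.73°.
Offset of +30.95° east of the west edge: ((30.95 − 149.87) mod 360) = 241.08°.
241.08° > 97.73° ⇒ outside.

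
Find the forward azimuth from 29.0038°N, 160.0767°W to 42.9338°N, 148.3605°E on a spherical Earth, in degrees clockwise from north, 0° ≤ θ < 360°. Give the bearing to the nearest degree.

Δλ = 148.3605 − -160.0767 = 308.4372°; wrapped into (−180°, 180°]: -51.5628°.
θ = atan2( sin Δλ · cos φ₂ , cos φ₁ · sin φ₂ − sin φ₁ · cos φ₂ · cos Δλ )
  = atan2(-0.57348, 0.37505) = -56.816° → normalised to [0°, 360°): 303.184°.

303°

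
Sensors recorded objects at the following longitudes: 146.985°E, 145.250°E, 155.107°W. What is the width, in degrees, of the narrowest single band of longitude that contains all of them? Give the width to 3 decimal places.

Sort the longitudes: -155.107°, +145.250°, +146.985°.
Eastward gaps between consecutive values (wrapping around): 300.357°, 1.735°, 57.908°.
Largest gap = 300.357° ⇒ minimal covering band is its complement: 360° − 300.357° = 59.643°.
Band runs from +145.250° eastward to -155.107°, crossing the antimeridian.

59.643°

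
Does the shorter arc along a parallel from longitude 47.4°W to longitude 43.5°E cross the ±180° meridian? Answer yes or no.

No

Signed shortest Δλ = ((43.5 − -47.4 + 180) mod 360) − 180 = 90.9°.
Going east by 90.9° from -47.4° reaches +43.5° without touching 180°.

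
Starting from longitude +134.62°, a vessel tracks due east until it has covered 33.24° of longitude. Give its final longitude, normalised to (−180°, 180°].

+167.86°

Start at +134.62°; shift +33.24° → +167.86°.
+167.86° already lies in (−180°, 180°].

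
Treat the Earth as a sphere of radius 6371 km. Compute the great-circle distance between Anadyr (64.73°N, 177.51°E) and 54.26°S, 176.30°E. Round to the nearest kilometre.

Δλ = 176.30 − 177.51 = -1.21°.
Δφ = -54.26 − 64.73 = -118.99°.
a = sin²(Δφ/2) + cos φ₁ · cos φ₂ · sin²(Δλ/2) = 0.742356.
c = 2·atan2(√a, √(1−a)) = 2.07683 rad → d = 6371·c ≈ 13231.49 km.

13231 km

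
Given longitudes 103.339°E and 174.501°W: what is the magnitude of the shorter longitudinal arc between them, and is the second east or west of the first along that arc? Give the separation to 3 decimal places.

82.160° east

Raw difference: -174.501 − 103.339 = -277.84°.
Normalise into (−180°, 180°]: -277.84° + 360° = 82.16°.
Positive ⇒ the second point lies to the east; separation 82.160°.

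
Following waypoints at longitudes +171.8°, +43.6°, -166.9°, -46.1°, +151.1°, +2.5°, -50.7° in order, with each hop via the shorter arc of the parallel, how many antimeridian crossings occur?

Leg 1: +171.8° → +43.6°, shortest Δλ = -128.2° (west) — does not cross 180°.
Leg 2: +43.6° → -166.9°, shortest Δλ = 149.5° (east) — crosses 180°.
Leg 3: -166.9° → -46.1°, shortest Δλ = 120.8° (east) — does not cross 180°.
Leg 4: -46.1° → +151.1°, shortest Δλ = -162.8° (west) — crosses 180°.
Leg 5: +151.1° → +2.5°, shortest Δλ = -148.6° (west) — does not cross 180°.
Leg 6: +2.5° → -50.7°, shortest Δλ = -53.2° (west) — does not cross 180°.
Total crossings: 2.

2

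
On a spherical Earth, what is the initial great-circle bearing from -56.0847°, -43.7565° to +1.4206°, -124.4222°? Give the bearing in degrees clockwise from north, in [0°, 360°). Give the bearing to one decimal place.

278.6°

Δλ = -124.4222 − -43.7565 = -80.6657°.
θ = atan2( sin Δλ · cos φ₂ , cos φ₁ · sin φ₂ − sin φ₁ · cos φ₂ · cos Δλ )
  = atan2(-0.98646, 0.14839) = -81.445° → normalised to [0°, 360°): 278.555°.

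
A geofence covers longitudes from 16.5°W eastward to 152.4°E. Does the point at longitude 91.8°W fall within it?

No

Band width going east from -16.5° to +152.4°: ((152.4 − -16.5) mod 360) = 168.9°.
Offset of -91.8° east of the west edge: ((-91.8 − -16.5) mod 360) = 284.7°.
284.7° > 168.9° ⇒ outside.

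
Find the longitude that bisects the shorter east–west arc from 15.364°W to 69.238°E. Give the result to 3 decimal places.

26.937°E

Signed shortest Δλ from -15.364° to +69.238° is +84.602°.
Midpoint longitude = -15.364° + (+84.602°)/2 = -15.364° + 42.301° = +26.937°.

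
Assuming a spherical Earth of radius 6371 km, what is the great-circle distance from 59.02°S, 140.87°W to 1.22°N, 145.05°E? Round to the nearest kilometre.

9223 km

Δλ = 145.05 − -140.87 = 285.92°; wrapped into (−180°, 180°]: -74.08°.
Δφ = 1.22 − -59.02 = 60.24°.
a = sin²(Δφ/2) + cos φ₁ · cos φ₂ · sin²(Δλ/2) = 0.438548.
c = 2·atan2(√a, √(1−a)) = 1.44758 rad → d = 6371·c ≈ 9222.54 km.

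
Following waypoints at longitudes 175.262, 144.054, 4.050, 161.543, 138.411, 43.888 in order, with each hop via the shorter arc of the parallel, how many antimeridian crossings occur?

0

Leg 1: +175.262° → +144.054°, shortest Δλ = -31.208° (west) — does not cross 180°.
Leg 2: +144.054° → +4.050°, shortest Δλ = -140.004° (west) — does not cross 180°.
Leg 3: +4.050° → +161.543°, shortest Δλ = 157.493° (east) — does not cross 180°.
Leg 4: +161.543° → +138.411°, shortest Δλ = -23.132° (west) — does not cross 180°.
Leg 5: +138.411° → +43.888°, shortest Δλ = -94.523° (west) — does not cross 180°.
Total crossings: 0.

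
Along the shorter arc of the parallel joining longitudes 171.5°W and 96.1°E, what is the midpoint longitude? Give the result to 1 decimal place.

142.3°E

Signed shortest Δλ from -171.5° to +96.1° is -92.4°.
Midpoint longitude = -171.5° + (-92.4°)/2 = -171.5° − 46.2° = -217.7°.
Normalise into (−180°, 180°]: +142.3°.
(The naïve average (-171.5 + +96.1)/2 = -37.7° is on the wrong side of the globe.)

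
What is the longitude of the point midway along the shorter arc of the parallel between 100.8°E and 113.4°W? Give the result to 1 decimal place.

Signed shortest Δλ from +100.8° to -113.4° is +145.8°.
Midpoint longitude = +100.8° + (+145.8°)/2 = +100.8° + 72.9° = +173.7°.
(The naïve average (+100.8 + -113.4)/2 = -6.3° is on the wrong side of the globe.)

173.7°E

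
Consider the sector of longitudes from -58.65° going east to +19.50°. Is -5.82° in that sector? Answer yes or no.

Band width going east from -58.65° to +19.50°: ((19.50 − -58.65) mod 360) = 78.15°.
Offset of -5.82° east of the west edge: ((-5.82 − -58.65) mod 360) = 52.83°.
52.83° ≤ 78.15° ⇒ inside.

Yes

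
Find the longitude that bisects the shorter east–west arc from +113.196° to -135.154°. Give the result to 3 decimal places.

Signed shortest Δλ from +113.196° to -135.154° is +111.650°.
Midpoint longitude = +113.196° + (+111.650°)/2 = +113.196° + 55.825° = +169.021°.
(The naïve average (+113.196 + -135.154)/2 = -10.979° is on the wrong side of the globe.)

+169.021°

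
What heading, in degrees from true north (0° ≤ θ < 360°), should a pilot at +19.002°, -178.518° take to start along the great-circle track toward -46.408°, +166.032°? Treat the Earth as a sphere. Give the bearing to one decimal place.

Δλ = 166.032 − -178.518 = 344.550°; wrapped into (−180°, 180°]: -15.450°.
θ = atan2( sin Δλ · cos φ₂ , cos φ₁ · sin φ₂ − sin φ₁ · cos φ₂ · cos Δλ )
  = atan2(-0.18369, -0.90120) = -168.480° → normalised to [0°, 360°): 191.520°.

191.5°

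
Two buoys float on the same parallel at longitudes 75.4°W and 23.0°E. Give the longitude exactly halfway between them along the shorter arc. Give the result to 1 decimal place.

26.2°W

Signed shortest Δλ from -75.4° to +23.0° is +98.4°.
Midpoint longitude = -75.4° + (+98.4°)/2 = -75.4° + 49.2° = -26.2°.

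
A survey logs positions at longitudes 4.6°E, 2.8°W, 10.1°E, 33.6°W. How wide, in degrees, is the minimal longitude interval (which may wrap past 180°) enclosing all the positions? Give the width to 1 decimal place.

43.7°

Sort the longitudes: -33.6°, -2.8°, +4.6°, +10.1°.
Eastward gaps between consecutive values (wrapping around): 30.8°, 7.4°, 5.5°, 316.3°.
Largest gap = 316.3° ⇒ minimal covering band is its complement: 360° − 316.3° = 43.7°.
Band runs from -33.6° eastward to +10.1°.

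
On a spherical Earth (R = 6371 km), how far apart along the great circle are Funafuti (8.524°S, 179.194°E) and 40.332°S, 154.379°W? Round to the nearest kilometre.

4398 km

Δλ = -154.379 − 179.194 = -333.573°; wrapped into (−180°, 180°]: 26.427°.
Δφ = -40.332 − -8.524 = -31.808°.
a = sin²(Δφ/2) + cos φ₁ · cos φ₂ · sin²(Δλ/2) = 0.114480.
c = 2·atan2(√a, √(1−a)) = 0.69032 rad → d = 6371·c ≈ 4398.06 km.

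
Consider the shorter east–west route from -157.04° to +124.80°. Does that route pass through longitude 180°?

Yes

Naïve |124.80 − -157.04| = 281.84° > 180°, so the shorter arc goes the other way round — across 180°.
Signed shortest Δλ = ((124.80 − -157.04 + 180) mod 360) − 180 = -78.16°.
Going west by 78.16° from -157.04° passes through 180° before reaching +124.80°.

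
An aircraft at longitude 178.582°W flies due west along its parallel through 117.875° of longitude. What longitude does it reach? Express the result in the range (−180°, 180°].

Start at -178.582°; shift −117.875° → -296.457°.
-296.457° lies outside (−180°, 180°]; add 360° → +63.543°.

63.543°E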